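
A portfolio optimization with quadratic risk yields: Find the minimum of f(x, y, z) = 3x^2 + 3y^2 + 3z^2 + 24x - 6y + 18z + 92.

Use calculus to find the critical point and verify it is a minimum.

f(x,y,z) = 3x^2 + 3y^2 + 3z^2 + 24x - 6y + 18z + 92
df/dx = 6x + (24) = 0 => x = -4
df/dy = 6y + (-6) = 0 => y = 1
df/dz = 6z + (18) = 0 => z = -3
f(-4,1,-3) = 3*(-4)^2 + 3*(1)^2 + 3*(-3)^2 + 24*(-4) + -6*(1) + 18*(-3) + 92 = 14
Hessian is diagonal with entries 6, 6, 6 > 0, confirmed minimum.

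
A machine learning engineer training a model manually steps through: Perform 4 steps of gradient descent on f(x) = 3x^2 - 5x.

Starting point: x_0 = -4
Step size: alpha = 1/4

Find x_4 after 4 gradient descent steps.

f(x) = 3x^2 - 5x, f'(x) = 6x + (-5)
Step 1: f'(-4) = -29, x_1 = -4 - 1/4 * -29 = 13/4
Step 2: f'(13/4) = 29/2, x_2 = 13/4 - 1/4 * 29/2 = -3/8
Step 3: f'(-3/8) = -29/4, x_3 = -3/8 - 1/4 * -29/4 = 23/16
Step 4: f'(23/16) = 29/8, x_4 = 23/16 - 1/4 * 29/8 = 17/32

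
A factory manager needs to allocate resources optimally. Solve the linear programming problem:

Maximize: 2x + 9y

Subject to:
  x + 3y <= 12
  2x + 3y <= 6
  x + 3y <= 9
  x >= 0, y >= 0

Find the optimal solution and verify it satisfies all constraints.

Feasible vertices: (0, 0), (0, 2), (3, 0)
Objective 2x + 9y at each vertex:
  (0, 0): 0
  (0, 2): 18
  (3, 0): 6
Maximum is 18 at (0, 2).
Verify constraints at (x, y) = (0, 2):
  1*0 + 3*2 = 6 <= 12
  2*0 + 3*2 = 6 <= 6 (active)
  1*0 + 3*2 = 6 <= 9
  x = 0 >= 0, y = 2 >= 0. All constraints satisfied.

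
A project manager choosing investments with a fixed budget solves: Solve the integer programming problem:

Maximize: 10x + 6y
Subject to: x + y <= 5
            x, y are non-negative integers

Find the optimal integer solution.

Objective: 10x + 6y, constraint: x + y <= 5
Coefficient of x is 10 >= coefficient of y is 6, so allocate the entire budget to x.
Optimal: x = 5, y = 0, value = 50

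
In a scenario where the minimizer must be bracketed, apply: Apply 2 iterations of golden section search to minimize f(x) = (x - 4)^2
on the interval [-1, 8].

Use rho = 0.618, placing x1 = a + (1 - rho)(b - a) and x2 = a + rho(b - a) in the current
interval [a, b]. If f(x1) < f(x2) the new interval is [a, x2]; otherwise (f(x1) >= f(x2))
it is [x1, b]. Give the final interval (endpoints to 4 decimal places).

Golden section search for min of f(x) = (x - 4)^2 on [-1, 8].
Each step: x1 = a + (1 - rho)(b - a), x2 = a + rho(b - a); if f(x1) < f(x2) keep [a, x2], otherwise keep [x1, b].
Step 1: [-1.0000, 8.0000], x1=2.4380 (f=2.4398), x2=4.5620 (f=0.3158); f(x1) > f(x2) => keep [2.4380, 8.0000]
Step 2: [2.4380, 8.0000], x1=4.5627 (f=0.3166), x2=5.8753 (f=3.5168); f(x1) < f(x2) => keep [2.4380, 5.8753]
Final interval: [2.4380, 5.8753]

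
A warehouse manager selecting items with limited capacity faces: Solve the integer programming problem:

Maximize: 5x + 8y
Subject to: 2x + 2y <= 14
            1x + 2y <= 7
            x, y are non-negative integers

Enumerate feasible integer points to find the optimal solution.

Constraint 1: 2x + 2y <= 14
Constraint 2: 1x + 2y <= 7
Feasible x range (need y >= 0): 0 <= x <= min(14/2, 7/1) => x in {0, ..., 7}.
Enumerate feasible integer points row by row (the coefficient of y is 8 > 0, so for each x the largest feasible y gives the best value):
  x = 0: y <= min((14 - 2*0)/2, (7 - 1*0)/2) => y in {0, ..., 3}; best 5*0 + 8*3 = 24
  x = 1: y <= min((14 - 2*1)/2, (7 - 1*1)/2) => y in {0, ..., 3}; best 5*1 + 8*3 = 29
  x = 2: y <= min((14 - 2*2)/2, (7 - 1*2)/2) => y in {0, ..., 2}; best 5*2 + 8*2 = 26
  x = 3: y <= min((14 - 2*3)/2, (7 - 1*3)/2) => y in {0, ..., 2}; best 5*3 + 8*2 = 31
  x = 4: y <= min((14 - 2*4)/2, (7 - 1*4)/2) => y in {0, ..., 1}; best 5*4 + 8*1 = 28
  x = 5: y <= min((14 - 2*5)/2, (7 - 1*5)/2) => y in {0, ..., 1}; best 5*5 + 8*1 = 33
  x = 6: y <= min((14 - 2*6)/2, (7 - 1*6)/2) => y in {0}; best 5*6 + 8*0 = 30
  x = 7: y <= min((14 - 2*7)/2, (7 - 1*7)/2) => y in {0}; best 5*7 + 8*0 = 35
The maximum 5x + 8y = 35 is achieved at x = 7, y = 0.
Check: 2*7 + 2*0 = 14 <= 14 and 1*7 + 2*0 = 7 <= 7.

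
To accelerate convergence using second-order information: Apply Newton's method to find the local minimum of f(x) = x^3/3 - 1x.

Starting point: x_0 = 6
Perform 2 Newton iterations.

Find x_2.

f(x) = x^3/3 - 1x
f'(x) = x^2 - 1, f''(x) = 2x
Newton update: x_{n+1} = x_n - (x_n^2 - 1)/(2*x_n)
Step 1: x_0 = 6, f'=35, f''=12, x_1 = 37/12
Step 2: x_1 = 37/12, f'=1225/144, f''=37/6, x_2 = 1513/888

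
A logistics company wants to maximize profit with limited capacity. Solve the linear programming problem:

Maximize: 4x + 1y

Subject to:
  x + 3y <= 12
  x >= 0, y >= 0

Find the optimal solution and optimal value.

The feasible region has vertices at [(0, 0), (12, 0), (0, 4)].
Checking objective 4x + 1y at each vertex:
  (0, 0): 4*0 + 1*0 = 0
  (12, 0): 4*12 + 1*0 = 48
  (0, 4): 4*0 + 1*4 = 4
Maximum is 48 at (12, 0).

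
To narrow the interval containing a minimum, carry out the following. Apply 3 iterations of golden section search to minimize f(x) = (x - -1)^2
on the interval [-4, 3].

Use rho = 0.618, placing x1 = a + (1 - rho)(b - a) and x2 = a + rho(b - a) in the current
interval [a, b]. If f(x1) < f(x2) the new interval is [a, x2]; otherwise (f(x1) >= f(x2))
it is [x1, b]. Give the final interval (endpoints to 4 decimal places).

Golden section search for min of f(x) = (x - -1)^2 on [-4, 3].
Each step: x1 = a + (1 - rho)(b - a), x2 = a + rho(b - a); if f(x1) < f(x2) keep [a, x2], otherwise keep [x1, b].
Step 1: [-4.0000, 3.0000], x1=-1.3260 (f=0.1063), x2=0.3260 (f=1.7583); f(x1) < f(x2) => keep [-4.0000, 0.3260]
Step 2: [-4.0000, 0.3260], x1=-2.3475 (f=1.8157), x2=-1.3265 (f=0.1066); f(x1) > f(x2) => keep [-2.3475, 0.3260]
Step 3: [-2.3475, 0.3260], x1=-1.3262 (f=0.1064), x2=-0.6953 (f=0.0929); f(x1) > f(x2) => keep [-1.3262, 0.3260]
Final interval: [-1.3262, 0.3260]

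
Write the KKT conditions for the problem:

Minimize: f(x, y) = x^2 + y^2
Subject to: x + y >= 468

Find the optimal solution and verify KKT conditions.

KKT conditions for min x^2 + y^2 s.t. x + y >= 468:
Stationarity: 2x = mu, 2y = mu
So x = y = mu/2.
Complementary slackness: mu*(x + y - 468) = 0
Primal feasibility: x + y >= 468; dual feasibility: mu >= 0
If mu = 0 then x = y = 0, but 0 + 0 < 468 is infeasible, so the constraint is active.
Constraint active: x + y = 2*(mu/2) = 468 => mu = 468
x = y = 234, f = 109512
Verify: stationarity 2*234 = 468 = mu; primal 234 + 234 = 468 >= 468; dual mu = 468 >= 0; complementary slackness 468*(468 - 468) = 0. All KKT conditions hold.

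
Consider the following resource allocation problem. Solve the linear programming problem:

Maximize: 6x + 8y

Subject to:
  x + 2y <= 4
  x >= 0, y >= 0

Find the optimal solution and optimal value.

The feasible region has vertices at [(0, 0), (4, 0), (0, 2)].
Checking objective 6x + 8y at each vertex:
  (0, 0): 6*0 + 8*0 = 0
  (4, 0): 6*4 + 8*0 = 24
  (0, 2): 6*0 + 8*2 = 16
Maximum is 24 at (4, 0).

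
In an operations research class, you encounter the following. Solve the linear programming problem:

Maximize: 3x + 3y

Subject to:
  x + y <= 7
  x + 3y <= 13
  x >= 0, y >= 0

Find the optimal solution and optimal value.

Feasible vertices: (0, 0), (0, 13/3), (4, 3), (7, 0)
Objective 3x + 3y at each:
  (0, 0): 0
  (0, 13/3): 13
  (4, 3): 21
  (7, 0): 21
Maximum is 21 at (4, 3).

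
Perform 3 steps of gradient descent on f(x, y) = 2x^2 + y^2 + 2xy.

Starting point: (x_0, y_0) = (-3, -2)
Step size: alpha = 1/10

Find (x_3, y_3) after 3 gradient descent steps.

f(x,y) = 2x^2 + y^2 + 2xy
grad_x = 4x + 2y, grad_y = 2y + 2x
Step 1: grad = (-16, -10), (-7/5, -1)
Step 2: grad = (-38/5, -24/5), (-16/25, -13/25)
Step 3: grad = (-18/5, -58/25), (-7/25, -36/125)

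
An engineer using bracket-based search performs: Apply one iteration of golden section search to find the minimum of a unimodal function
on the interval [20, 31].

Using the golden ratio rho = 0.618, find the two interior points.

Golden section search on [20, 31].
Golden ratio rho = 0.618 (approx).
Interior points:
  x_1 = 20 + (1-0.618)*11 = 24.2020
  x_2 = 20 + 0.618*11 = 26.7980
Compare f(x_1) and f(x_2) to determine which subinterval to keep.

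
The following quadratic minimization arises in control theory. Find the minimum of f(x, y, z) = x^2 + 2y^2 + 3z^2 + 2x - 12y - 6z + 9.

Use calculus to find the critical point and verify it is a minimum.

f(x,y,z) = x^2 + 2y^2 + 3z^2 + 2x - 12y - 6z + 9
df/dx = 2x + (2) = 0 => x = -1
df/dy = 4y + (-12) = 0 => y = 3
df/dz = 6z + (-6) = 0 => z = 1
f(-1,3,1) = 1*(-1)^2 + 2*(3)^2 + 3*(1)^2 + 2*(-1) + -12*(3) + -6*(1) + 9 = -13
Hessian is diagonal with entries 2, 4, 6 > 0, confirmed minimum.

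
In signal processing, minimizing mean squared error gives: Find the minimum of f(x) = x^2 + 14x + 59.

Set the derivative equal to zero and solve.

f(x) = x^2 + 14x + 59
f'(x) = 2x + (14) = 0
x = -14/2 = -7
f(-7) = 10
Since f''(x) = 2 > 0, this is a minimum.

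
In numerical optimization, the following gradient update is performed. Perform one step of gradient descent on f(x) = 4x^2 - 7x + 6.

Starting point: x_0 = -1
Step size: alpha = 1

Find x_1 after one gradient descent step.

f(x) = 4x^2 - 7x + 6
f'(x) = 8x - 7
f'(-1) = 8*-1 + (-7) = -15
x_1 = x_0 - alpha * f'(x_0) = -1 - 1 * -15 = 14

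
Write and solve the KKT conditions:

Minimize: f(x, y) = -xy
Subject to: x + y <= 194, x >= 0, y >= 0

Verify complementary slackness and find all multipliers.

Problem: min -xy s.t. x + y <= 194 (multiplier lambda), x >= 0 (mu_x), y >= 0 (mu_y)
KKT stationarity: -y + lambda - mu_x = 0, -x + lambda - mu_y = 0, with lambda, mu_x, mu_y >= 0
Complementary slackness: lambda*(x + y - 194) = 0, mu_x*x = 0, mu_y*y = 0
If lambda = 0: y = -mu_x <= 0 and x = -mu_y <= 0 force x = y = 0 with f = 0; but x = y = 97 is feasible with f = -9409 < 0, so this is not the minimum. Hence lambda > 0 and x + y = 194.
Try x > 0, y > 0 (so mu_x = mu_y = 0): y = lambda, x = lambda => x = y = lambda
x + y = 194 => 2*lambda = 194 => lambda = 97
x* = y* = 97 > 0, consistent with mu_x = mu_y = 0.
(Any feasible point with x = 0 or y = 0 has f = 0 > -9409, so the minimum is not on those boundaries.)
min(-xy) = -9409 (i.e. max xy = 9409)
Multipliers: lambda = 97, mu_x = 0, mu_y = 0
Complementary slackness: lambda*(x + y - 194) = 97*(97 + 97 - 194) = 0, mu_x*x = 0*97 = 0, mu_y*y = 0*97 = 0. Satisfied.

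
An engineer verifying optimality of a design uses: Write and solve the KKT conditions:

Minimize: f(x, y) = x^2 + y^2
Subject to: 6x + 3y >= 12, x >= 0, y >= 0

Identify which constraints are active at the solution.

KKT conditions for min x^2 + y^2 s.t. 6x + 3y >= 12, x >= 0, y >= 0:
Stationarity: 2x = mu*6 + mu_x, 2y = mu*3 + mu_y, with mu, mu_x, mu_y >= 0
Complementary slackness: mu*(6x + 3y - 12) = 0, mu_x*x = 0, mu_y*y = 0
(0, 0) is infeasible (6*0 + 3*0 < 12), so if mu = 0 stationarity would force x = mu_x/2 >= 0, y = mu_y/2 >= 0 with mu_x*x = mu_y*y = 0, i.e. x = y = 0: contradiction. Hence mu > 0 and 6x + 3y = 12 is active.
Try x > 0, y > 0 (so mu_x = mu_y = 0): x = 6*mu/2, y = 3*mu/2
Substitute: 6*(6*mu/2) + 3*(3*mu/2) = 12
  mu*45/2 = 12 => mu = 8/15
x* = 8/5 > 0, y* = 4/5 > 0, consistent with mu_x = mu_y = 0.
f is convex and the constraints are linear, so this KKT point is the global minimum.
f* = 16/5
Active constraints: 6x + 3y >= 12 (holds with equality, mu = 8/15 > 0); x >= 0 and y >= 0 are inactive (mu_x = mu_y = 0).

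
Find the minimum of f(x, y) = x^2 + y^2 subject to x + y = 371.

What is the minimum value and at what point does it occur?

Substitute y = 371 - x into f(x,y) = x^2 + y^2:
g(x) = x^2 + (371 - x)^2 = 2x^2 - 742x + 137641
g'(x) = 4x - 742 = 0  =>  x = 371/2
y = 371 - 371/2 = 371/2
Minimum value = (371/2)^2 + (371/2)^2 = 137641/2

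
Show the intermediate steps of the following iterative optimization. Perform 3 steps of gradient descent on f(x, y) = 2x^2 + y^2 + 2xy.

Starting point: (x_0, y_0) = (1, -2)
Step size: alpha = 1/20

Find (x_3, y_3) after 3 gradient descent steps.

f(x,y) = 2x^2 + y^2 + 2xy
grad_x = 4x + 2y, grad_y = 2y + 2x
Step 1: grad = (0, -2), (1, -19/10)
Step 2: grad = (1/5, -9/5), (99/100, -181/100)
Step 3: grad = (17/50, -41/25), (973/1000, -216/125)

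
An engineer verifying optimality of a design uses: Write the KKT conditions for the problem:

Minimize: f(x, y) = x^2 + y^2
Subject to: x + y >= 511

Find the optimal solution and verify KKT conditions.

KKT conditions for min x^2 + y^2 s.t. x + y >= 511:
Stationarity: 2x = mu, 2y = mu
So x = y = mu/2.
Complementary slackness: mu*(x + y - 511) = 0
Primal feasibility: x + y >= 511; dual feasibility: mu >= 0
If mu = 0 then x = y = 0, but 0 + 0 < 511 is infeasible, so the constraint is active.
Constraint active: x + y = 2*(mu/2) = 511 => mu = 511
x = y = 511/2, f = 261121/2
Verify: stationarity 2*(511/2) = 511 = mu; primal 511/2 + 511/2 = 511 >= 511; dual mu = 511 >= 0; complementary slackness 511*(511 - 511) = 0. All KKT conditions hold.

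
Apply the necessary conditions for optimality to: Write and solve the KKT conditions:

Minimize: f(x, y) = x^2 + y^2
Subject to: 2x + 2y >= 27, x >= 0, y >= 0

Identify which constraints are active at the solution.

KKT conditions for min x^2 + y^2 s.t. 2x + 2y >= 27, x >= 0, y >= 0:
Stationarity: 2x = mu*2 + mu_x, 2y = mu*2 + mu_y, with mu, mu_x, mu_y >= 0
Complementary slackness: mu*(2x + 2y - 27) = 0, mu_x*x = 0, mu_y*y = 0
(0, 0) is infeasible (2*0 + 2*0 < 27), so if mu = 0 stationarity would force x = mu_x/2 >= 0, y = mu_y/2 >= 0 with mu_x*x = mu_y*y = 0, i.e. x = y = 0: contradiction. Hence mu > 0 and 2x + 2y = 27 is active.
Try x > 0, y > 0 (so mu_x = mu_y = 0): x = 2*mu/2, y = 2*mu/2
Substitute: 2*(2*mu/2) + 2*(2*mu/2) = 27
  mu*8/2 = 27 => mu = 27/4
x* = 27/4 > 0, y* = 27/4 > 0, consistent with mu_x = mu_y = 0.
f is convex and the constraints are linear, so this KKT point is the global minimum.
f* = 729/8
Active constraints: 2x + 2y >= 27 (holds with equality, mu = 27/4 > 0); x >= 0 and y >= 0 are inactive (mu_x = mu_y = 0).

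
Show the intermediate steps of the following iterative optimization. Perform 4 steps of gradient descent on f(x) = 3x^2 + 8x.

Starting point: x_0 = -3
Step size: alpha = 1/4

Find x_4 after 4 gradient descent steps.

f(x) = 3x^2 + 8x, f'(x) = 6x + (8)
Step 1: f'(-3) = -10, x_1 = -3 - 1/4 * -10 = -1/2
Step 2: f'(-1/2) = 5, x_2 = -1/2 - 1/4 * 5 = -7/4
Step 3: f'(-7/4) = -5/2, x_3 = -7/4 - 1/4 * -5/2 = -9/8
Step 4: f'(-9/8) = 5/4, x_4 = -9/8 - 1/4 * 5/4 = -23/16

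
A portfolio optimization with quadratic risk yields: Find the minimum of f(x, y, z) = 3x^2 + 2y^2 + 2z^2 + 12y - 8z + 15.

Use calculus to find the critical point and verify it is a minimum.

f(x,y,z) = 3x^2 + 2y^2 + 2z^2 + 12y - 8z + 15
df/dx = 6x + (0) = 0 => x = 0
df/dy = 4y + (12) = 0 => y = -3
df/dz = 4z + (-8) = 0 => z = 2
f(0,-3,2) = 3*(0)^2 + 2*(-3)^2 + 2*(2)^2 + 12*(-3) + -8*(2) + 15 = -11
Hessian is diagonal with entries 6, 4, 4 > 0, confirmed minimum.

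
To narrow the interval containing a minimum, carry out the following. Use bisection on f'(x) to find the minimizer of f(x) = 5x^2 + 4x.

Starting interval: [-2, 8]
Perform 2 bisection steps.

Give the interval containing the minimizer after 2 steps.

Finding critical point of f(x) = 5x^2 + 4x using bisection on f'(x) = 10x + 4.
f'(x) = 0 when x = -2/5.
Starting interval: [-2, 8]
Step 1: mid = 3, f'(mid) = 34, new interval = [-2, 3]
Step 2: mid = 1/2, f'(mid) = 9, new interval = [-2, 1/2]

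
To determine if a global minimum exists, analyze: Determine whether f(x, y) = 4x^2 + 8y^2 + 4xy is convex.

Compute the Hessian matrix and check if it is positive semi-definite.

f(x,y) = 4x^2 + 8y^2 + 4xy
Hessian H = [[8, 4], [4, 16]]
trace(H) = 24, det(H) = 112
Eigenvalues: (24 +/- sqrt(128)) / 2 = 17.66, 6.343
Since both eigenvalues > 0, f is convex.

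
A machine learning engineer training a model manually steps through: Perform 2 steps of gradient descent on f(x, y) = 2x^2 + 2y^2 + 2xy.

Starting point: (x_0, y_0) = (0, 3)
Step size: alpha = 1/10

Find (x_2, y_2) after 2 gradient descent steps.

f(x,y) = 2x^2 + 2y^2 + 2xy
grad_x = 4x + 2y, grad_y = 4y + 2x
Step 1: grad = (6, 12), (-3/5, 9/5)
Step 2: grad = (6/5, 6), (-18/25, 6/5)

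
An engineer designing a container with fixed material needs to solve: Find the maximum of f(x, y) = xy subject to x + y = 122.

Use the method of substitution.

Substitute y = 122 - x into f(x,y) = xy:
g(x) = x(122 - x) = 122x - x^2
g'(x) = 122 - 2x = 0  =>  x = 61
y = 122 - 61 = 61
Maximum value = 61 * 61 = 3721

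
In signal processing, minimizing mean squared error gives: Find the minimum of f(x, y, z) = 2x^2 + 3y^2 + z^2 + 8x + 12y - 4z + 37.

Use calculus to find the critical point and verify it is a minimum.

f(x,y,z) = 2x^2 + 3y^2 + z^2 + 8x + 12y - 4z + 37
df/dx = 4x + (8) = 0 => x = -2
df/dy = 6y + (12) = 0 => y = -2
df/dz = 2z + (-4) = 0 => z = 2
f(-2,-2,2) = 2*(-2)^2 + 3*(-2)^2 + 1*(2)^2 + 8*(-2) + 12*(-2) + -4*(2) + 37 = 13
Hessian is diagonal with entries 4, 6, 2 > 0, confirmed minimum.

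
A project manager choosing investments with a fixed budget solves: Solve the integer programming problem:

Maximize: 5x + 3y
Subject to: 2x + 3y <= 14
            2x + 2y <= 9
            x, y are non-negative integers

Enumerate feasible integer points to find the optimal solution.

Constraint 1: 2x + 3y <= 14
Constraint 2: 2x + 2y <= 9
Feasible x range (need y >= 0): 0 <= x <= min(14/2, 9/2) => x in {0, ..., 4}.
Enumerate feasible integer points row by row (the coefficient of y is 3 > 0, so for each x the largest feasible y gives the best value):
  x = 0: y <= min((14 - 2*0)/3, (9 - 2*0)/2) => y in {0, ..., 4}; best 5*0 + 3*4 = 12
  x = 1: y <= min((14 - 2*1)/3, (9 - 2*1)/2) => y in {0, ..., 3}; best 5*1 + 3*3 = 14
  x = 2: y <= min((14 - 2*2)/3, (9 - 2*2)/2) => y in {0, ..., 2}; best 5*2 + 3*2 = 16
  x = 3: y <= min((14 - 2*3)/3, (9 - 2*3)/2) => y in {0, ..., 1}; best 5*3 + 3*1 = 18
  x = 4: y <= min((14 - 2*4)/3, (9 - 2*4)/2) => y in {0}; best 5*4 + 3*0 = 20
The maximum 5x + 3y = 20 is achieved at x = 4, y = 0.
Check: 2*4 + 3*0 = 8 <= 14 and 2*4 + 2*0 = 8 <= 9.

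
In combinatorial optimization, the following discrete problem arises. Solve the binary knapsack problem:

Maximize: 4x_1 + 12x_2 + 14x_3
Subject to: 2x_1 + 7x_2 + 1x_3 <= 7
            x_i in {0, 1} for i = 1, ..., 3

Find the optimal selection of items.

Items: item 1 (v=4, w=2), item 2 (v=12, w=7), item 3 (v=14, w=1)
Capacity: 7
Checking all 8 subsets (w = total weight, v = total value):
  {}: w = 0, v = 0
  {1}: w = 2, v = 4
  {2}: w = 7, v = 12
  {3}: w = 1, v = 14
  {1, 2}: w = 9 > 7, infeasible
  {1, 3}: w = 3, v = 18
  {2, 3}: w = 8 > 7, infeasible
  {1, 2, 3}: w = 10 > 7, infeasible
Best feasible subset: items [1, 3]
Total weight: 3 <= 7, total value: 18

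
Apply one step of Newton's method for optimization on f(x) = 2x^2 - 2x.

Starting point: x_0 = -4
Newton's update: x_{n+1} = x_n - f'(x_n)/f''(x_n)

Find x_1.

f(x) = 2x^2 - 2x
f'(x) = 4x + (-2), f''(x) = 4
Newton step: x_1 = x_0 - f'(x_0)/f''(x_0)
f'(-4) = -18
x_1 = -4 - -18/4 = 1/2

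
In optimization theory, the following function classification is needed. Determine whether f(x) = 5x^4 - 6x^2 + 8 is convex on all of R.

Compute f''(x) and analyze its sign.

f(x) = 5x^4 - 6x^2 + 8
f'(x) = 20x^3 + -12x
f''(x) = 60x^2 + -12
f''(0) = -12 < 0, so not convex near x = 0
Therefore, f is not globally convex on R.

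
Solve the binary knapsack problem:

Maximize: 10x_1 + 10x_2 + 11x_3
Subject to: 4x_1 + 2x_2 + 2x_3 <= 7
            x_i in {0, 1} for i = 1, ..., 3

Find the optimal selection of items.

Items: item 1 (v=10, w=4), item 2 (v=10, w=2), item 3 (v=11, w=2)
Capacity: 7
Checking all 8 subsets (w = total weight, v = total value):
  {}: w = 0, v = 0
  {1}: w = 4, v = 10
  {2}: w = 2, v = 10
  {3}: w = 2, v = 11
  {1, 2}: w = 6, v = 20
  {1, 3}: w = 6, v = 21
  {2, 3}: w = 4, v = 21
  {1, 2, 3}: w = 8 > 7, infeasible
Best feasible subset: items [1, 3]
(The same value 21 is also attained by {2, 3}.)
Total weight: 6 <= 7, total value: 21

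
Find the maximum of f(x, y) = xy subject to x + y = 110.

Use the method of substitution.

Substitute y = 110 - x into f(x,y) = xy:
g(x) = x(110 - x) = 110x - x^2
g'(x) = 110 - 2x = 0  =>  x = 55
y = 110 - 55 = 55
Maximum value = 55 * 55 = 3025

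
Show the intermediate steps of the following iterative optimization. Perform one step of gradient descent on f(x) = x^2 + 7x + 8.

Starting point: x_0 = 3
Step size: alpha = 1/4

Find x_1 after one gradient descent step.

f(x) = x^2 + 7x + 8
f'(x) = 2x + 7
f'(3) = 2*3 + (7) = 13
x_1 = x_0 - alpha * f'(x_0) = 3 - 1/4 * 13 = -1/4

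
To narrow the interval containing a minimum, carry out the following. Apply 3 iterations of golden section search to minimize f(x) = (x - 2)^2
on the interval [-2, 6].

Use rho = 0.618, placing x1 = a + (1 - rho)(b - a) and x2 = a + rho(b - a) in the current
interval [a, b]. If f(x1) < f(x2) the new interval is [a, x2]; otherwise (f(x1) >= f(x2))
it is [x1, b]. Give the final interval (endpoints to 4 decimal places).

Golden section search for min of f(x) = (x - 2)^2 on [-2, 6].
Each step: x1 = a + (1 - rho)(b - a), x2 = a + rho(b - a); if f(x1) < f(x2) keep [a, x2], otherwise keep [x1, b].
Step 1: [-2.0000, 6.0000], x1=1.0560 (f=0.8911), x2=2.9440 (f=0.8911); f(x1) = f(x2) (tie, not '<') => keep [1.0560, 6.0000]
Step 2: [1.0560, 6.0000], x1=2.9446 (f=0.8923), x2=4.1114 (f=4.4580); f(x1) < f(x2) => keep [1.0560, 4.1114]
Step 3: [1.0560, 4.1114], x1=2.2232 (f=0.0498), x2=2.9442 (f=0.8916); f(x1) < f(x2) => keep [1.0560, 2.9442]
Final interval: [1.0560, 2.9442]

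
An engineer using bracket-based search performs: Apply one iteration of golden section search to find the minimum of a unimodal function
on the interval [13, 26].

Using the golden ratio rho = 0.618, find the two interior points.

Golden section search on [13, 26].
Golden ratio rho = 0.618 (approx).
Interior points:
  x_1 = 13 + (1-0.618)*13 = 17.9660
  x_2 = 13 + 0.618*13 = 21.0340
Compare f(x_1) and f(x_2) to determine which subinterval to keep.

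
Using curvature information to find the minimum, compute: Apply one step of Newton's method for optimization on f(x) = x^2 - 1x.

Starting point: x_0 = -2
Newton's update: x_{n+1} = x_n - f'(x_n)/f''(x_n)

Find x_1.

f(x) = x^2 - 1x
f'(x) = 2x + (-1), f''(x) = 2
Newton step: x_1 = x_0 - f'(x_0)/f''(x_0)
f'(-2) = -5
x_1 = -2 - -5/2 = 1/2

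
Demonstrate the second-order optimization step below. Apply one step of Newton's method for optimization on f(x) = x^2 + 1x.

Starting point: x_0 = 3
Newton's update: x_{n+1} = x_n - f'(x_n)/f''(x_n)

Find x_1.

f(x) = x^2 + 1x
f'(x) = 2x + (1), f''(x) = 2
Newton step: x_1 = x_0 - f'(x_0)/f''(x_0)
f'(3) = 7
x_1 = 3 - 7/2 = -1/2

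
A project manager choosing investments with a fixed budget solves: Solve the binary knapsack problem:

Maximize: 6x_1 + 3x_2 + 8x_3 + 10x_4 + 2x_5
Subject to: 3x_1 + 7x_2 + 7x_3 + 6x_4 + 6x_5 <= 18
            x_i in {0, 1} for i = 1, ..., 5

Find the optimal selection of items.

Items: item 1 (v=6, w=3), item 2 (v=3, w=7), item 3 (v=8, w=7), item 4 (v=10, w=6), item 5 (v=2, w=6)
Capacity: 18
Checking all 32 subsets (w = total weight, v = total value):
  {}: w = 0, v = 0
  {1}: w = 3, v = 6
  {2}: w = 7, v = 3
  {3}: w = 7, v = 8
  {4}: w = 6, v = 10
  {5}: w = 6, v = 2
  {1, 2}: w = 10, v = 9
  {1, 3}: w = 10, v = 14
  {1, 4}: w = 9, v = 16
  {1, 5}: w = 9, v = 8
  {2, 3}: w = 14, v = 11
  {2, 4}: w = 13, v = 13
  {2, 5}: w = 13, v = 5
  {3, 4}: w = 13, v = 18
  {3, 5}: w = 13, v = 10
  {4, 5}: w = 12, v = 12
  {1, 2, 3}: w = 17, v = 17
  {1, 2, 4}: w = 16, v = 19
  {1, 2, 5}: w = 16, v = 11
  {1, 3, 4}: w = 16, v = 24
  {1, 3, 5}: w = 16, v = 16
  {1, 4, 5}: w = 15, v = 18
  {2, 3, 4}: w = 20 > 18, infeasible
  {2, 3, 5}: w = 20 > 18, infeasible
  {2, 4, 5}: w = 19 > 18, infeasible
  {3, 4, 5}: w = 19 > 18, infeasible
  {1, 2, 3, 4}: w = 23 > 18, infeasible
  {1, 2, 3, 5}: w = 23 > 18, infeasible
  {1, 2, 4, 5}: w = 22 > 18, infeasible
  {1, 3, 4, 5}: w = 22 > 18, infeasible
  {2, 3, 4, 5}: w = 26 > 18, infeasible
  {1, 2, 3, 4, 5}: w = 29 > 18, infeasible
Best feasible subset: items [1, 3, 4]
Total weight: 16 <= 18, total value: 24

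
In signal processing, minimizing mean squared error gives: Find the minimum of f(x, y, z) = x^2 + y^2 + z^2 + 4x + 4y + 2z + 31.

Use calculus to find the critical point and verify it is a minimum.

f(x,y,z) = x^2 + y^2 + z^2 + 4x + 4y + 2z + 31
df/dx = 2x + (4) = 0 => x = -2
df/dy = 2y + (4) = 0 => y = -2
df/dz = 2z + (2) = 0 => z = -1
f(-2,-2,-1) = 1*(-2)^2 + 1*(-2)^2 + 1*(-1)^2 + 4*(-2) + 4*(-2) + 2*(-1) + 31 = 22
Hessian is diagonal with entries 2, 2, 2 > 0, confirmed minimum.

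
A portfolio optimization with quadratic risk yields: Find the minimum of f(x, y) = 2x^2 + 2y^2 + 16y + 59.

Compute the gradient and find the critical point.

f(x,y) = 2x^2 + 2y^2 + 16y + 59
df/dx = 4x + (0) = 0  =>  x = 0
df/dy = 4y + (16) = 0  =>  y = -4
f(0, -4) = 2*(0)^2 + 2*(-4)^2 + 16*(-4) + 59 = 27
Hessian is diagonal with entries 4, 4 > 0, so this is a minimum.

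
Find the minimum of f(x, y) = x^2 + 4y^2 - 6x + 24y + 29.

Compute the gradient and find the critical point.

f(x,y) = x^2 + 4y^2 - 6x + 24y + 29
df/dx = 2x + (-6) = 0  =>  x = 3
df/dy = 8y + (24) = 0  =>  y = -3
f(3, -3) = 1*(3)^2 + 4*(-3)^2 + -6*(3) + 24*(-3) + 29 = -16
Hessian is diagonal with entries 2, 8 > 0, so this is a minimum.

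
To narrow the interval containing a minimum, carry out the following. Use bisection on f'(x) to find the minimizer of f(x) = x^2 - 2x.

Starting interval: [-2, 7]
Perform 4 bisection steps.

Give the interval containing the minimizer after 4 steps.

Finding critical point of f(x) = x^2 - 2x using bisection on f'(x) = 2x + -2.
f'(x) = 0 when x = 1.
Starting interval: [-2, 7]
Step 1: mid = 5/2, f'(mid) = 3, new interval = [-2, 5/2]
Step 2: mid = 1/4, f'(mid) = -3/2, new interval = [1/4, 5/2]
Step 3: mid = 11/8, f'(mid) = 3/4, new interval = [1/4, 11/8]
Step 4: mid = 13/16, f'(mid) = -3/8, new interval = [13/16, 11/8]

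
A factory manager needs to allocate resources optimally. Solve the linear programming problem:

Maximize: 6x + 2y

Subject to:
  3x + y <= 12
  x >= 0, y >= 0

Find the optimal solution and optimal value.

The feasible region has vertices at [(0, 0), (4, 0), (0, 12)].
Checking objective 6x + 2y at each vertex:
  (0, 0): 6*0 + 2*0 = 0
  (4, 0): 6*4 + 2*0 = 24
  (0, 12): 6*0 + 2*12 = 24
Maximum is 24 at (4, 0).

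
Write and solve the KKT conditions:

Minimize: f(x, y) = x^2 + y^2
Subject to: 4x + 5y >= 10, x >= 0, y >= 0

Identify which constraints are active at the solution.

KKT conditions for min x^2 + y^2 s.t. 4x + 5y >= 10, x >= 0, y >= 0:
Stationarity: 2x = mu*4 + mu_x, 2y = mu*5 + mu_y, with mu, mu_x, mu_y >= 0
Complementary slackness: mu*(4x + 5y - 10) = 0, mu_x*x = 0, mu_y*y = 0
(0, 0) is infeasible (4*0 + 5*0 < 10), so if mu = 0 stationarity would force x = mu_x/2 >= 0, y = mu_y/2 >= 0 with mu_x*x = mu_y*y = 0, i.e. x = y = 0: contradiction. Hence mu > 0 and 4x + 5y = 10 is active.
Try x > 0, y > 0 (so mu_x = mu_y = 0): x = 4*mu/2, y = 5*mu/2
Substitute: 4*(4*mu/2) + 5*(5*mu/2) = 10
  mu*41/2 = 10 => mu = 20/41
x* = 40/41 > 0, y* = 50/41 > 0, consistent with mu_x = mu_y = 0.
f is convex and the constraints are linear, so this KKT point is the global minimum.
f* = 100/41
Active constraints: 4x + 5y >= 10 (holds with equality, mu = 20/41 > 0); x >= 0 and y >= 0 are inactive (mu_x = mu_y = 0).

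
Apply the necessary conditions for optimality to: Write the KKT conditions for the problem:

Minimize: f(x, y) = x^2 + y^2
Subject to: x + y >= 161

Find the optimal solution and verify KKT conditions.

KKT conditions for min x^2 + y^2 s.t. x + y >= 161:
Stationarity: 2x = mu, 2y = mu
So x = y = mu/2.
Complementary slackness: mu*(x + y - 161) = 0
Primal feasibility: x + y >= 161; dual feasibility: mu >= 0
If mu = 0 then x = y = 0, but 0 + 0 < 161 is infeasible, so the constraint is active.
Constraint active: x + y = 2*(mu/2) = 161 => mu = 161
x = y = 161/2, f = 25921/2
Verify: stationarity 2*(161/2) = 161 = mu; primal 161/2 + 161/2 = 161 >= 161; dual mu = 161 >= 0; complementary slackness 161*(161 - 161) = 0. All KKT conditions hold.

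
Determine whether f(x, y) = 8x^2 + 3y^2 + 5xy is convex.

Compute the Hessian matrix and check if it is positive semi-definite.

f(x,y) = 8x^2 + 3y^2 + 5xy
Hessian H = [[16, 5], [5, 6]]
trace(H) = 22, det(H) = 71
Eigenvalues: (22 +/- sqrt(200)) / 2 = 18.07, 3.929
Since both eigenvalues > 0, f is convex.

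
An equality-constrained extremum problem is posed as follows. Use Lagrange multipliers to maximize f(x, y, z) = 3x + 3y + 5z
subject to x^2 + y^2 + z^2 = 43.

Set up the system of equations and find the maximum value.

Lagrange conditions: 3 = 2*lambda*x, 3 = 2*lambda*y, 5 = 2*lambda*z
So x:3 = y:3 = z:5, i.e. x = 3t, y = 3t, z = 5t
Constraint: t^2*(3^2 + 3^2 + 5^2) = 43
  t^2 * 43 = 43  =>  t = sqrt(1)
Maximum = 3*3t + 3*3t + 5*5t = 43*sqrt(1) = 43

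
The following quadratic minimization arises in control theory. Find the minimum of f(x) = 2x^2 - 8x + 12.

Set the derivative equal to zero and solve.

f(x) = 2x^2 - 8x + 12
f'(x) = 4x + (-8) = 0
x = 8/4 = 2
f(2) = 4
Since f''(x) = 4 > 0, this is a minimum.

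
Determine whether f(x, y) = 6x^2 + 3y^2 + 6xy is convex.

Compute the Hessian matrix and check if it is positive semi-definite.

f(x,y) = 6x^2 + 3y^2 + 6xy
Hessian H = [[12, 6], [6, 6]]
trace(H) = 18, det(H) = 36
Eigenvalues: (18 +/- sqrt(180)) / 2 = 15.71, 2.292
Since both eigenvalues > 0, f is convex.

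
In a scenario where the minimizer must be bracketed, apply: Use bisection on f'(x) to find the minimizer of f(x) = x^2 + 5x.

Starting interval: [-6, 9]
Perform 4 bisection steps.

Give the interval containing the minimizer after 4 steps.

Finding critical point of f(x) = x^2 + 5x using bisection on f'(x) = 2x + 5.
f'(x) = 0 when x = -5/2.
Starting interval: [-6, 9]
Step 1: mid = 3/2, f'(mid) = 8, new interval = [-6, 3/2]
Step 2: mid = -9/4, f'(mid) = 1/2, new interval = [-6, -9/4]
Step 3: mid = -33/8, f'(mid) = -13/4, new interval = [-33/8, -9/4]
Step 4: mid = -51/16, f'(mid) = -11/8, new interval = [-51/16, -9/4]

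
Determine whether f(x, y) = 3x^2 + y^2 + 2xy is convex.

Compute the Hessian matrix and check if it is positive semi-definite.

f(x,y) = 3x^2 + y^2 + 2xy
Hessian H = [[6, 2], [2, 2]]
trace(H) = 8, det(H) = 8
Eigenvalues: (8 +/- sqrt(32)) / 2 = 6.828, 1.172
Since both eigenvalues > 0, f is convex.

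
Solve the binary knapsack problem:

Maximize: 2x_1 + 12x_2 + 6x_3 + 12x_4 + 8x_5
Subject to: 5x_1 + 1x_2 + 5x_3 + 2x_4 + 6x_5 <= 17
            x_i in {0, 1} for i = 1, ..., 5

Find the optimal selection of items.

Items: item 1 (v=2, w=5), item 2 (v=12, w=1), item 3 (v=6, w=5), item 4 (v=12, w=2), item 5 (v=8, w=6)
Capacity: 17
Checking all 32 subsets (w = total weight, v = total value):
  {}: w = 0, v = 0
  {1}: w = 5, v = 2
  {2}: w = 1, v = 12
  {3}: w = 5, v = 6
  {4}: w = 2, v = 12
  {5}: w = 6, v = 8
  {1, 2}: w = 6, v = 14
  {1, 3}: w = 10, v = 8
  {1, 4}: w = 7, v = 14
  {1, 5}: w = 11, v = 10
  {2, 3}: w = 6, v = 18
  {2, 4}: w = 3, v = 24
  {2, 5}: w = 7, v = 20
  {3, 4}: w = 7, v = 18
  {3, 5}: w = 11, v = 14
  {4, 5}: w = 8, v = 20
  {1, 2, 3}: w = 11, v = 20
  {1, 2, 4}: w = 8, v = 26
  {1, 2, 5}: w = 12, v = 22
  {1, 3, 4}: w = 12, v = 20
  {1, 3, 5}: w = 16, v = 16
  {1, 4, 5}: w = 13, v = 22
  {2, 3, 4}: w = 8, v = 30
  {2, 3, 5}: w = 12, v = 26
  {2, 4, 5}: w = 9, v = 32
  {3, 4, 5}: w = 13, v = 26
  {1, 2, 3, 4}: w = 13, v = 32
  {1, 2, 3, 5}: w = 17, v = 28
  {1, 2, 4, 5}: w = 14, v = 34
  {1, 3, 4, 5}: w = 18 > 17, infeasible
  {2, 3, 4, 5}: w = 14, v = 38
  {1, 2, 3, 4, 5}: w = 19 > 17, infeasible
Best feasible subset: items [2, 3, 4, 5]
Total weight: 14 <= 17, total value: 38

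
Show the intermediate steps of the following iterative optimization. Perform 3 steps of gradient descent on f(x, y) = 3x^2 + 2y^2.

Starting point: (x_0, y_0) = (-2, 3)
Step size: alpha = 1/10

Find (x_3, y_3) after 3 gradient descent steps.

f(x,y) = 3x^2 + 2y^2
grad_x = 6x + 0y, grad_y = 4y + 0x
Step 1: grad = (-12, 12), (-4/5, 9/5)
Step 2: grad = (-24/5, 36/5), (-8/25, 27/25)
Step 3: grad = (-48/25, 108/25), (-16/125, 81/125)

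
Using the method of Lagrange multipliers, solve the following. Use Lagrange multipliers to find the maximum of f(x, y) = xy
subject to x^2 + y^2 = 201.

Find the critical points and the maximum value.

Lagrange conditions: y = 2*lambda*x and x = 2*lambda*y
If x = 0 then y = 0, violating the constraint, so x, y != 0.
Dividing: y/x = x/y => x^2 = y^2 => y = x or y = -x
Constraint: 2x^2 = 201 => x^2 = 201/2 => x = +/-sqrt(201/2)
Critical points: (sqrt(201/2), sqrt(201/2)), (-sqrt(201/2), -sqrt(201/2)), (sqrt(201/2), -sqrt(201/2)), (-sqrt(201/2), sqrt(201/2))
  y = x:  xy = x^2 = 201/2  at (sqrt(201/2), sqrt(201/2)) and (-sqrt(201/2), -sqrt(201/2))
  y = -x: xy = -x^2 = -201/2 at (sqrt(201/2), -sqrt(201/2)) and (-sqrt(201/2), sqrt(201/2))
Maximum xy = 201/2 at (sqrt(201/2), sqrt(201/2)) and (-sqrt(201/2), -sqrt(201/2))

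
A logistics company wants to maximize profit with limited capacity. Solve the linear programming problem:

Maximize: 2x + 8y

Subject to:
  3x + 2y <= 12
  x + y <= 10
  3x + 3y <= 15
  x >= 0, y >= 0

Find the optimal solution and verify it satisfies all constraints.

Feasible vertices: (0, 0), (0, 5), (2, 3), (4, 0)
Objective 2x + 8y at each vertex:
  (0, 0): 0
  (0, 5): 40
  (2, 3): 28
  (4, 0): 8
Maximum is 40 at (0, 5).
Verify constraints at (x, y) = (0, 5):
  3*0 + 2*5 = 10 <= 12
  1*0 + 1*5 = 5 <= 10
  3*0 + 3*5 = 15 <= 15 (active)
  x = 0 >= 0, y = 5 >= 0. All constraints satisfied.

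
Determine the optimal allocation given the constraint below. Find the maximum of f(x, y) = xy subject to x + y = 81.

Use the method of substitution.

Substitute y = 81 - x into f(x,y) = xy:
g(x) = x(81 - x) = 81x - x^2
g'(x) = 81 - 2x = 0  =>  x = 81/2
y = 81 - 81/2 = 81/2
Maximum value = (81/2) * (81/2) = 6561/4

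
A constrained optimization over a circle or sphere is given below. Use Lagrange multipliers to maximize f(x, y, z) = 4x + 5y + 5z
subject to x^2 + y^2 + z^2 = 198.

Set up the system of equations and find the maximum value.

Lagrange conditions: 4 = 2*lambda*x, 5 = 2*lambda*y, 5 = 2*lambda*z
So x:4 = y:5 = z:5, i.e. x = 4t, y = 5t, z = 5t
Constraint: t^2*(4^2 + 5^2 + 5^2) = 198
  t^2 * 66 = 198  =>  t = sqrt(3)
Maximum = 4*4t + 5*5t + 5*5t = 66*sqrt(3) = sqrt(13068)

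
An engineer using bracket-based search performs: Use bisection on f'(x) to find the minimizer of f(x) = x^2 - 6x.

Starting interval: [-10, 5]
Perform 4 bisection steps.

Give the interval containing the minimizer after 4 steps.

Finding critical point of f(x) = x^2 - 6x using bisection on f'(x) = 2x + -6.
f'(x) = 0 when x = 3.
Starting interval: [-10, 5]
Step 1: mid = -5/2, f'(mid) = -11, new interval = [-5/2, 5]
Step 2: mid = 5/4, f'(mid) = -7/2, new interval = [5/4, 5]
Step 3: mid = 25/8, f'(mid) = 1/4, new interval = [5/4, 25/8]
Step 4: mid = 35/16, f'(mid) = -13/8, new interval = [35/16, 25/8]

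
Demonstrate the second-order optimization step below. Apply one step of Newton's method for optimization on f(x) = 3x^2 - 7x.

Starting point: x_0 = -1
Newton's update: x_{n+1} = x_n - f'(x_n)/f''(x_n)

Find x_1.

f(x) = 3x^2 - 7x
f'(x) = 6x + (-7), f''(x) = 6
Newton step: x_1 = x_0 - f'(x_0)/f''(x_0)
f'(-1) = -13
x_1 = -1 - -13/6 = 7/6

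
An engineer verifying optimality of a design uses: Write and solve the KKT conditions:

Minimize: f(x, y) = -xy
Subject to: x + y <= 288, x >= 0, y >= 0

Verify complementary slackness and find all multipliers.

Problem: min -xy s.t. x + y <= 288 (multiplier lambda), x >= 0 (mu_x), y >= 0 (mu_y)
KKT stationarity: -y + lambda - mu_x = 0, -x + lambda - mu_y = 0, with lambda, mu_x, mu_y >= 0
Complementary slackness: lambda*(x + y - 288) = 0, mu_x*x = 0, mu_y*y = 0
If lambda = 0: y = -mu_x <= 0 and x = -mu_y <= 0 force x = y = 0 with f = 0; but x = y = 144 is feasible with f = -20736 < 0, so this is not the minimum. Hence lambda > 0 and x + y = 288.
Try x > 0, y > 0 (so mu_x = mu_y = 0): y = lambda, x = lambda => x = y = lambda
x + y = 288 => 2*lambda = 288 => lambda = 144
x* = y* = 144 > 0, consistent with mu_x = mu_y = 0.
(Any feasible point with x = 0 or y = 0 has f = 0 > -20736, so the minimum is not on those boundaries.)
min(-xy) = -20736 (i.e. max xy = 20736)
Multipliers: lambda = 144, mu_x = 0, mu_y = 0
Complementary slackness: lambda*(x + y - 288) = 144*(144 + 144 - 288) = 0, mu_x*x = 0*144 = 0, mu_y*y = 0*144 = 0. Satisfied.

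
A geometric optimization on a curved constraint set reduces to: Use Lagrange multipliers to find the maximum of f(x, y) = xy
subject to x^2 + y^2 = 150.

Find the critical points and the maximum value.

Lagrange conditions: y = 2*lambda*x and x = 2*lambda*y
If x = 0 then y = 0, violating the constraint, so x, y != 0.
Dividing: y/x = x/y => x^2 = y^2 => y = x or y = -x
Constraint: 2x^2 = 150 => x^2 = 75 => x = +/-sqrt(75)
Critical points: (sqrt(75), sqrt(75)), (-sqrt(75), -sqrt(75)), (sqrt(75), -sqrt(75)), (-sqrt(75), sqrt(75))
  y = x:  xy = x^2 = 75  at (sqrt(75), sqrt(75)) and (-sqrt(75), -sqrt(75))
  y = -x: xy = -x^2 = -75 at (sqrt(75), -sqrt(75)) and (-sqrt(75), sqrt(75))
Maximum xy = 75 at (sqrt(75), sqrt(75)) and (-sqrt(75), -sqrt(75))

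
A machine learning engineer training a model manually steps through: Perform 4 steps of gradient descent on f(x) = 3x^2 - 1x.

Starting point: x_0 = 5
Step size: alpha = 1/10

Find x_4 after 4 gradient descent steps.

f(x) = 3x^2 - 1x, f'(x) = 6x + (-1)
Step 1: f'(5) = 29, x_1 = 5 - 1/10 * 29 = 21/10
Step 2: f'(21/10) = 58/5, x_2 = 21/10 - 1/10 * 58/5 = 47/50
Step 3: f'(47/50) = 116/25, x_3 = 47/50 - 1/10 * 116/25 = 119/250
Step 4: f'(119/250) = 232/125, x_4 = 119/250 - 1/10 * 232/125 = 363/1250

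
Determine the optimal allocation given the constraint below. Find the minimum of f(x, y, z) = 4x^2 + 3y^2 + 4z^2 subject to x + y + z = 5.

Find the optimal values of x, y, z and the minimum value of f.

Using Lagrange multipliers on f = 4x^2 + 3y^2 + 4z^2 with constraint x + y + z = 5:
Conditions: 2*4*x = lambda, 2*3*y = lambda, 2*4*z = lambda
So x = lambda/8, y = lambda/6, z = lambda/8
Substituting into constraint: lambda * (5/12) = 5
lambda = 12
x = 3/2, y = 2, z = 3/2
Minimum value = 30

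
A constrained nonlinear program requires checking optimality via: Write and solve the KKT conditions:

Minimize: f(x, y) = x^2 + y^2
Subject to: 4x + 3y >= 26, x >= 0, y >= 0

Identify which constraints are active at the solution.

KKT conditions for min x^2 + y^2 s.t. 4x + 3y >= 26, x >= 0, y >= 0:
Stationarity: 2x = mu*4 + mu_x, 2y = mu*3 + mu_y, with mu, mu_x, mu_y >= 0
Complementary slackness: mu*(4x + 3y - 26) = 0, mu_x*x = 0, mu_y*y = 0
(0, 0) is infeasible (4*0 + 3*0 < 26), so if mu = 0 stationarity would force x = mu_x/2 >= 0, y = mu_y/2 >= 0 with mu_x*x = mu_y*y = 0, i.e. x = y = 0: contradiction. Hence mu > 0 and 4x + 3y = 26 is active.
Try x > 0, y > 0 (so mu_x = mu_y = 0): x = 4*mu/2, y = 3*mu/2
Substitute: 4*(4*mu/2) + 3*(3*mu/2) = 26
  mu*25/2 = 26 => mu = 52/25
x* = 104/25 > 0, y* = 78/25 > 0, consistent with mu_x = mu_y = 0.
f is convex and the constraints are linear, so this KKT point is the global minimum.
f* = 676/25
Active constraints: 4x + 3y >= 26 (holds with equality, mu = 52/25 > 0); x >= 0 and y >= 0 are inactive (mu_x = mu_y = 0).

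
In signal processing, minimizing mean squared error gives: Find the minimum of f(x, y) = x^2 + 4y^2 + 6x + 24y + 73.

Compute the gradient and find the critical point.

f(x,y) = x^2 + 4y^2 + 6x + 24y + 73
df/dx = 2x + (6) = 0  =>  x = -3
df/dy = 8y + (24) = 0  =>  y = -3
f(-3, -3) = 1*(-3)^2 + 4*(-3)^2 + 6*(-3) + 24*(-3) + 73 = 28
Hessian is diagonal with entries 2, 8 > 0, so this is a minimum.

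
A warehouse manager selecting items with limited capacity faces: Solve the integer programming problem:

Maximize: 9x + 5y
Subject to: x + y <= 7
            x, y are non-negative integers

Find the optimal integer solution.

Objective: 9x + 5y, constraint: x + y <= 7
Coefficient of x is 9 >= coefficient of y is 5, so allocate the entire budget to x.
Optimal: x = 7, y = 0, value = 63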